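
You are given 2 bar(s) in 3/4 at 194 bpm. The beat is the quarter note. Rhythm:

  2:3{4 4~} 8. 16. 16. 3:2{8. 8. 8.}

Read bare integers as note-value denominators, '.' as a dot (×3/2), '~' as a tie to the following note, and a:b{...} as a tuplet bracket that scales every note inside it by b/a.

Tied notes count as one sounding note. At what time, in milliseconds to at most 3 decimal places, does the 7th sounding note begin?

1. 0.0ms @ 0 + 463.918ms (3/2)
2. 463.918ms @ 3/2 + 695.876ms (9/4)
3. 1159.794ms @ 15/4 + 115.979ms (3/8)
4. 1275.773ms @ 33/8 + 115.979ms (3/8)
5. 1391.753ms @ 9/2 + 154.639ms (1/2)
6. 1546.392ms @ 5 + 154.639ms (1/2)
7. 1701.031ms @ 11/2 + 154.639ms (1/2)

note 7 onset = 11/2b = 1701.031ms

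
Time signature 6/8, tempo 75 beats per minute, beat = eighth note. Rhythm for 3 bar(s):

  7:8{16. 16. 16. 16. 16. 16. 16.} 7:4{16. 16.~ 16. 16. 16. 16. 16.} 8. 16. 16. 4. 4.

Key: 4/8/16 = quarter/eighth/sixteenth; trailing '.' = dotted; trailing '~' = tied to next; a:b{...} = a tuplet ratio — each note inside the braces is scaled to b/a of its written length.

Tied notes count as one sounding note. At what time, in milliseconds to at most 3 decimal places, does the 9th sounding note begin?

1. 0.0ms @ 0 + 685.714ms (6/7)
2. 685.714ms @ 6/7 + 685.714ms (6/7)
3. 1371.429ms @ 12/7 + 685.714ms (6/7)
4. 2057.143ms @ 18/7 + 685.714ms (6/7)
5. 2742.857ms @ 24/7 + 685.714ms (6/7)
6. 3428.571ms @ 30/7 + 685.714ms (6/7)
7. 4114.286ms @ 36/7 + 685.714ms (6/7)
8. 4800.0ms @ 6 + 342.857ms (3/7)
9. 5142.857ms @ 45/7 + 685.714ms (6/7)
10. 5828.571ms @ 51/7 + 342.857ms (3/7)
11. 6171.429ms @ 54/7 + 342.857ms (3/7)
12. 6514.286ms @ 57/7 + 342.857ms (3/7)
13. 6857.143ms @ 60/7 + 342.857ms (3/7)
14. 7200.0ms @ 9 + 1200.0ms (3/2)
15. 8400.0ms @ 21/2 + 600.0ms (3/4)
16. 9000.0ms @ 45/4 + 600.0ms (3/4)
17. 9600.0ms @ 12 + 2400.0ms (3)
18. 12000.0ms @ 15 + 2400.0ms (3)

note 9 onset = 45/7b = 5142.857ms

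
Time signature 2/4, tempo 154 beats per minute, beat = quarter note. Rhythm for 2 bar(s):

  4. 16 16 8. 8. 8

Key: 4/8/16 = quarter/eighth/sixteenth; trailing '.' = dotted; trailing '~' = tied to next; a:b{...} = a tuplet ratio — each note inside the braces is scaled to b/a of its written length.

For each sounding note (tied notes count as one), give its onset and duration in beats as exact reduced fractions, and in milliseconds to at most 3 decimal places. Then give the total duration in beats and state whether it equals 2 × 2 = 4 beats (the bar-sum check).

1) 0.0ms=0b +584.416ms=3/2b
2) 584.416ms=3/2b +97.403ms=1/4b
3) 681.818ms=7/4b +97.403ms=1/4b
4) 779.221ms=2b +292.208ms=3/4b
5) 1071.429ms=11/4b +292.208ms=3/4b
6) 1363.636ms=7/2b +194.805ms=1/2b
Σ=4b of 4 (154bpm 2/4) — PASS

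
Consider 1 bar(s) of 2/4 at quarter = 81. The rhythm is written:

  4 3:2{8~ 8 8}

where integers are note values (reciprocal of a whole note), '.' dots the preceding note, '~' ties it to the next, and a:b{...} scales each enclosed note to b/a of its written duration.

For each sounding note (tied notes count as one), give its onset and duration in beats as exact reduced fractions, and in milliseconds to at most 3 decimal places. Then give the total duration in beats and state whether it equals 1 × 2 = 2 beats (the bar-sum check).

1) 0.0ms=0b +740.741ms=1b
2) 740.741ms=1b +493.827ms=2/3b
3) 1234.568ms=5/3b +246.914ms=1/3b
Σ=2b of 2 (81bpm 2/4) — PASS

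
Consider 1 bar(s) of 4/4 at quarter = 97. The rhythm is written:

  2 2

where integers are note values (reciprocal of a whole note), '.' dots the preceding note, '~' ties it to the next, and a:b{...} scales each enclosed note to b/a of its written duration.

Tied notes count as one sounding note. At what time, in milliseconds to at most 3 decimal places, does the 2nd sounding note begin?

1. 0.0ms @ 0 + 1237.113ms (2)
2. 1237.113ms @ 2 + 1237.113ms (2)

note 2 onset = 2b = 1237.113ms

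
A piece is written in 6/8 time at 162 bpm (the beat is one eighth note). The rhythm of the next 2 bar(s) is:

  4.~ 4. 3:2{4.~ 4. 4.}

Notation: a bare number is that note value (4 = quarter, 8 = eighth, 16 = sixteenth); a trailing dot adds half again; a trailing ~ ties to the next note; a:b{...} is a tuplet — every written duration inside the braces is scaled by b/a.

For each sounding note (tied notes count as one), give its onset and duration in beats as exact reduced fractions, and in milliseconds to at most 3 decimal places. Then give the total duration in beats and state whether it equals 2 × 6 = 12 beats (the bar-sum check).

1) 0.0ms=0b +2222.222ms=6b
2) 2222.222ms=6b +1481.481ms=4b
3) 3703.704ms=10b +740.741ms=2b
Σ=12b of 12 (162bpm 6/8) — PASS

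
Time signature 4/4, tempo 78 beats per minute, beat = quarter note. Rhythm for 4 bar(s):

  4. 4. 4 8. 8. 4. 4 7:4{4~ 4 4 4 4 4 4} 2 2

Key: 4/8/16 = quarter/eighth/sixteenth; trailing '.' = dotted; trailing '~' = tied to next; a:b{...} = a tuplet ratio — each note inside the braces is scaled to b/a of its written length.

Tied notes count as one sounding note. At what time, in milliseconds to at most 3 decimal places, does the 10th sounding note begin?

note 10 onset = 68/7b = 7472.527ms

1. 0.0ms @ 0 + 1153.846ms (3/2)
2. 1153.846ms @ 3/2 + 1153.846ms (3/2)
3. 2307.692ms @ 3 + 769.231ms (1)
4. 3076.923ms @ 4 + 576.923ms (3/4)
5. 3653.846ms @ 19/4 + 576.923ms (3/4)
6. 4230.769ms @ 11/2 + 1153.846ms (3/2)
7. 5384.615ms @ 7 + 769.231ms (1)
8. 6153.846ms @ 8 + 879.121ms (8/7)
9. 7032.967ms @ 64/7 + 439.56ms (4/7)
10. 7472.527ms @ 68/7 + 439.56ms (4/7)
11. 7912.088ms @ 72/7 + 439.56ms (4/7)
12. 8351.648ms @ 76/7 + 439.56ms (4/7)
13. 8791.209ms @ 80/7 + 439.56ms (4/7)
14. 9230.769ms @ 12 + 1538.462ms (2)
15. 10769.231ms @ 14 + 1538.462ms (2)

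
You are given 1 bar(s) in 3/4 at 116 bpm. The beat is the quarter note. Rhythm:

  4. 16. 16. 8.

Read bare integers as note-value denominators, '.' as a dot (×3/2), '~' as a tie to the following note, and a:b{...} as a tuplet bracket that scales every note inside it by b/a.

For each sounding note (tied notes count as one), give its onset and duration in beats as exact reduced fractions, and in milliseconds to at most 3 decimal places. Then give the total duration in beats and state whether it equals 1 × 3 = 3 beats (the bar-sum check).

1) 0.0ms=0b +775.862ms=3/2b
2) 775.862ms=3/2b +193.966ms=3/8b
3) 969.828ms=15/8b +193.966ms=3/8b
4) 1163.793ms=9/4b +387.931ms=3/4b
Σ=3b of 3 (116bpm 3/4) — PASS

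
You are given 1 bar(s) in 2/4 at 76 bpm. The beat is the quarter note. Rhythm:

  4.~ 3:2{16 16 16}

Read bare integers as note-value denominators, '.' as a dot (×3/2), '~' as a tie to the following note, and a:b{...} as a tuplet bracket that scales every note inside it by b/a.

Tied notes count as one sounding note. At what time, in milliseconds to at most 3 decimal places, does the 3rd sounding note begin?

note 3 onset = 11/6b = 1447.368ms

1. 0.0ms @ 0 + 1315.789ms (5/3)
2. 1315.789ms @ 5/3 + 131.579ms (1/6)
3. 1447.368ms @ 11/6 + 131.579ms (1/6)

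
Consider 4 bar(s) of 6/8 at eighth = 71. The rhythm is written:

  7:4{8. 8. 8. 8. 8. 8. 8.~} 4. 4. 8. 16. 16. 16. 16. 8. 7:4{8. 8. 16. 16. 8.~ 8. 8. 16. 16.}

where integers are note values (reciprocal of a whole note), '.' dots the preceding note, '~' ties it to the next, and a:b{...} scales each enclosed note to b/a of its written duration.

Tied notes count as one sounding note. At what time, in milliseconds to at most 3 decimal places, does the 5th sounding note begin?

1. 0.0ms @ 0 + 724.346ms (6/7)
2. 724.346ms @ 6/7 + 724.346ms (6/7)
3. 1448.692ms @ 12/7 + 724.346ms (6/7)
4. 2173.038ms @ 18/7 + 724.346ms (6/7)
5. 2897.384ms @ 24/7 + 724.346ms (6/7)
6. 3621.73ms @ 30/7 + 724.346ms (6/7)
7. 4346.076ms @ 36/7 + 3259.557ms (27/7)
8. 7605.634ms @ 9 + 2535.211ms (3)
9. 10140.845ms @ 12 + 1267.606ms (3/2)
10. 11408.451ms @ 27/2 + 633.803ms (3/4)
11. 12042.254ms @ 57/4 + 633.803ms (3/4)
12. 12676.056ms @ 15 + 633.803ms (3/4)
13. 13309.859ms @ 63/4 + 633.803ms (3/4)
14. 13943.662ms @ 33/2 + 1267.606ms (3/2)
15. 15211.268ms @ 18 + 724.346ms (6/7)
16. 15935.614ms @ 132/7 + 724.346ms (6/7)
17. 16659.96ms @ 138/7 + 362.173ms (3/7)
18. 17022.133ms @ 141/7 + 362.173ms (3/7)
19. 17384.306ms @ 144/7 + 1448.692ms (12/7)
20. 18832.998ms @ 156/7 + 724.346ms (6/7)
21. 19557.344ms @ 162/7 + 362.173ms (3/7)
22. 19919.517ms @ 165/7 + 362.173ms (3/7)

note 5 onset = 24/7b = 2897.384ms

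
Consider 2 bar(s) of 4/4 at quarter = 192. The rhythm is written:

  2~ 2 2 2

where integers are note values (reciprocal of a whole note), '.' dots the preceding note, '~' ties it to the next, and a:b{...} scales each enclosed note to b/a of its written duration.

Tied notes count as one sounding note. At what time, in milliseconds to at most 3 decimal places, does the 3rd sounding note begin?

1. 0.0ms @ 0 + 1250.0ms (4)
2. 1250.0ms @ 4 + 625.0ms (2)
3. 1875.0ms @ 6 + 625.0ms (2)

note 3 onset = 6b = 1875.0ms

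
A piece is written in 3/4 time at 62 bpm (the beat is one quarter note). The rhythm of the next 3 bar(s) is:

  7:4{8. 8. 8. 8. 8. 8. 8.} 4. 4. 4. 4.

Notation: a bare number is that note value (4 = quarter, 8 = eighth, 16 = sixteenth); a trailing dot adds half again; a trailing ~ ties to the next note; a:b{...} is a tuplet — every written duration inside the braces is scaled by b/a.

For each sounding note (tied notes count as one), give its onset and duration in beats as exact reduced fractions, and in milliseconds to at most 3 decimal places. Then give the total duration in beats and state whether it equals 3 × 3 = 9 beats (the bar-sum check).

1) 0.0ms=0b +414.747ms=3/7b
2) 414.747ms=3/7b +414.747ms=3/7b
3) 829.493ms=6/7b +414.747ms=3/7b
4) 1244.24ms=9/7b +414.747ms=3/7b
5) 1658.986ms=12/7b +414.747ms=3/7b
6) 2073.733ms=15/7b +414.747ms=3/7b
7) 2488.479ms=18/7b +414.747ms=3/7b
8) 2903.226ms=3b +1451.613ms=3/2b
9) 4354.839ms=9/2b +1451.613ms=3/2b
10) 5806.452ms=6b +1451.613ms=3/2b
11) 7258.065ms=15/2b +1451.613ms=3/2b
Σ=9b of 9 (62bpm 3/4) — PASS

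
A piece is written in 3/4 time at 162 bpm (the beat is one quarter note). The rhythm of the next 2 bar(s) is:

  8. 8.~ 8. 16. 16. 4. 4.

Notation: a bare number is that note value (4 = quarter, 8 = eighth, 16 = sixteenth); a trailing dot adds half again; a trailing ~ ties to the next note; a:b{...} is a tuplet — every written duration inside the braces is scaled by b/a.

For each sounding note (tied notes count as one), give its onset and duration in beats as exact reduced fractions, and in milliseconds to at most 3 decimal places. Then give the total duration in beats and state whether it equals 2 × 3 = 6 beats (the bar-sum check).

1) 0.0ms=0b +277.778ms=3/4b
2) 277.778ms=3/4b +555.556ms=3/2b
3) 833.333ms=9/4b +138.889ms=3/8b
4) 972.222ms=21/8b +138.889ms=3/8b
5) 1111.111ms=3b +555.556ms=3/2b
6) 1666.667ms=9/2b +555.556ms=3/2b
Σ=6b of 6 (162bpm 3/4) — PASS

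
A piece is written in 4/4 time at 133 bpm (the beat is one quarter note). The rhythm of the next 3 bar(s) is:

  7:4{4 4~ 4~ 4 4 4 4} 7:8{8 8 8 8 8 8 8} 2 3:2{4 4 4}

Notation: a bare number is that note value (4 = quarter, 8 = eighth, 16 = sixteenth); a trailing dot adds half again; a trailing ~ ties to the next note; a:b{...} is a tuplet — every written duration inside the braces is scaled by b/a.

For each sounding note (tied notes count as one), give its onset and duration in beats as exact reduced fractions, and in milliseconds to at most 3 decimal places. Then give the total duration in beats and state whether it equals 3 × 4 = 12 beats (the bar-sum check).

1) 0.0ms=0b +257.787ms=4/7b
2) 257.787ms=4/7b +773.362ms=12/7b
3) 1031.149ms=16/7b +257.787ms=4/7b
4) 1288.937ms=20/7b +257.787ms=4/7b
5) 1546.724ms=24/7b +257.787ms=4/7b
6) 1804.511ms=4b +257.787ms=4/7b
7) 2062.299ms=32/7b +257.787ms=4/7b
8) 2320.086ms=36/7b +257.787ms=4/7b
9) 2577.873ms=40/7b +257.787ms=4/7b
10) 2835.661ms=44/7b +257.787ms=4/7b
11) 3093.448ms=48/7b +257.787ms=4/7b
12) 3351.235ms=52/7b +257.787ms=4/7b
13) 3609.023ms=8b +902.256ms=2b
14) 4511.278ms=10b +300.752ms=2/3b
15) 4812.03ms=32/3b +300.752ms=2/3b
16) 5112.782ms=34/3b +300.752ms=2/3b
Σ=12b of 12 (133bpm 4/4) — PASS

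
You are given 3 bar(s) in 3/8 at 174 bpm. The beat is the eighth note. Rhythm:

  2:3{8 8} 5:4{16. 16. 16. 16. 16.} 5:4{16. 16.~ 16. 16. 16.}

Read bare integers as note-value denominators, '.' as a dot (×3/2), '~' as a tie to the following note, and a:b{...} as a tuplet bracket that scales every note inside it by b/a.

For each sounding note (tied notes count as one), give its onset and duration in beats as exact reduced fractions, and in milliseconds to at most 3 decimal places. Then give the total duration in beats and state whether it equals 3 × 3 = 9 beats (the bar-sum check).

1) 0.0ms=0b +517.241ms=3/2b
2) 517.241ms=3/2b +517.241ms=3/2b
3) 1034.483ms=3b +206.897ms=3/5b
4) 1241.379ms=18/5b +206.897ms=3/5b
5) 1448.276ms=21/5b +206.897ms=3/5b
6) 1655.172ms=24/5b +206.897ms=3/5b
7) 1862.069ms=27/5b +206.897ms=3/5b
8) 2068.966ms=6b +206.897ms=3/5b
9) 2275.862ms=33/5b +413.793ms=6/5b
10) 2689.655ms=39/5b +206.897ms=3/5b
11) 2896.552ms=42/5b +206.897ms=3/5b
Σ=9b of 9 (174bpm 3/8) — PASS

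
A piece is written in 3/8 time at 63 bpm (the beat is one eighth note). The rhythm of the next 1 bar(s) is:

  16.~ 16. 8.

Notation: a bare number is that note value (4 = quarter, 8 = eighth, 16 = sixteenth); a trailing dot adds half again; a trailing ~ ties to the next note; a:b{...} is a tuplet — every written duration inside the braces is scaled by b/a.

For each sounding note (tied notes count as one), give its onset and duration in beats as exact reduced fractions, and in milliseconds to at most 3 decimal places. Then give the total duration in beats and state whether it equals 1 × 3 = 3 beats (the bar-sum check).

1) 0.0ms=0b +1428.571ms=3/2b
2) 1428.571ms=3/2b +1428.571ms=3/2b
Σ=3b of 3 (63bpm 3/8) — PASS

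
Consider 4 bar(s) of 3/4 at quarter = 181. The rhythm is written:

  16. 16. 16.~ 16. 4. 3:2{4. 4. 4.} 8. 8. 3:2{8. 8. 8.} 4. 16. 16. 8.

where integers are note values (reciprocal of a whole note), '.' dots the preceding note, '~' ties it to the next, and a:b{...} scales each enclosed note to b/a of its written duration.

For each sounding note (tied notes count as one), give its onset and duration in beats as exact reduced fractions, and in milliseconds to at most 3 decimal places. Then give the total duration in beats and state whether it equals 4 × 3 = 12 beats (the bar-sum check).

1) 0.0ms=0b +124.309ms=3/8b
2) 124.309ms=3/8b +124.309ms=3/8b
3) 248.619ms=3/4b +248.619ms=3/4b
4) 497.238ms=3/2b +497.238ms=3/2b
5) 994.475ms=3b +331.492ms=1b
6) 1325.967ms=4b +331.492ms=1b
7) 1657.459ms=5b +331.492ms=1b
8) 1988.95ms=6b +248.619ms=3/4b
9) 2237.569ms=27/4b +248.619ms=3/4b
10) 2486.188ms=15/2b +165.746ms=1/2b
11) 2651.934ms=8b +165.746ms=1/2b
12) 2817.68ms=17/2b +165.746ms=1/2b
13) 2983.425ms=9b +497.238ms=3/2b
14) 3480.663ms=21/2b +124.309ms=3/8b
15) 3604.972ms=87/8b +124.309ms=3/8b
16) 3729.282ms=45/4b +248.619ms=3/4b
Σ=12b of 12 (181bpm 3/4) — PASS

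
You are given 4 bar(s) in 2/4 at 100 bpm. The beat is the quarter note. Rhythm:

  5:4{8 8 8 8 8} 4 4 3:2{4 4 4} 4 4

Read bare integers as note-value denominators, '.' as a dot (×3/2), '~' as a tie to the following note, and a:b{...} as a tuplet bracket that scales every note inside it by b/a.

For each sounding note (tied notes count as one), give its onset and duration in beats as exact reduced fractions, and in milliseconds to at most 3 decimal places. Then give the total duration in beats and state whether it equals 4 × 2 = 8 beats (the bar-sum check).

1) 0.0ms=0b +240.0ms=2/5b
2) 240.0ms=2/5b +240.0ms=2/5b
3) 480.0ms=4/5b +240.0ms=2/5b
4) 720.0ms=6/5b +240.0ms=2/5b
5) 960.0ms=8/5b +240.0ms=2/5b
6) 1200.0ms=2b +600.0ms=1b
7) 1800.0ms=3b +600.0ms=1b
8) 2400.0ms=4b +400.0ms=2/3b
9) 2800.0ms=14/3b +400.0ms=2/3b
10) 3200.0ms=16/3b +400.0ms=2/3b
11) 3600.0ms=6b +600.0ms=1b
12) 4200.0ms=7b +600.0ms=1b
Σ=8b of 8 (100bpm 2/4) — PASS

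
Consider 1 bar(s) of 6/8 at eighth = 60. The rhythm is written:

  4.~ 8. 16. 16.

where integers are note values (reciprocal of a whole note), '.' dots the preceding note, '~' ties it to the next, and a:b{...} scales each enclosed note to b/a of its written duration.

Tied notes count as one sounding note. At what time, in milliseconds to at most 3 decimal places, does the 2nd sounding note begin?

note 2 onset = 9/2b = 4500.0ms

1. 0.0ms @ 0 + 4500.0ms (9/2)
2. 4500.0ms @ 9/2 + 750.0ms (3/4)
3. 5250.0ms @ 21/4 + 750.0ms (3/4)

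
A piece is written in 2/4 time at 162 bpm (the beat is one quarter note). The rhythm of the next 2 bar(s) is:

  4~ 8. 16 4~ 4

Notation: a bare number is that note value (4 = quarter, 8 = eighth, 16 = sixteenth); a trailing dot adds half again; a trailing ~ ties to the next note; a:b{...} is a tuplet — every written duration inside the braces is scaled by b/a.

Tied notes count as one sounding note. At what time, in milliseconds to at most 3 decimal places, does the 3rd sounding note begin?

note 3 onset = 2b = 740.741ms

1. 0.0ms @ 0 + 648.148ms (7/4)
2. 648.148ms @ 7/4 + 92.593ms (1/4)
3. 740.741ms @ 2 + 740.741ms (2)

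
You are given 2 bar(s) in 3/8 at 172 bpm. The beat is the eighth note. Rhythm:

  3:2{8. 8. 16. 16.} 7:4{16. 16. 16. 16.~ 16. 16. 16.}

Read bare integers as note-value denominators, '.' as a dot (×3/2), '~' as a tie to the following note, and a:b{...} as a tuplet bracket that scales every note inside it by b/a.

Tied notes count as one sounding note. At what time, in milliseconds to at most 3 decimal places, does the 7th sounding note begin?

note 7 onset = 27/7b = 1345.515ms

1. 0.0ms @ 0 + 348.837ms (1)
2. 348.837ms @ 1 + 348.837ms (1)
3. 697.674ms @ 2 + 174.419ms (1/2)
4. 872.093ms @ 5/2 + 174.419ms (1/2)
5. 1046.512ms @ 3 + 149.502ms (3/7)
6. 1196.013ms @ 24/7 + 149.502ms (3/7)
7. 1345.515ms @ 27/7 + 149.502ms (3/7)
8. 1495.017ms @ 30/7 + 299.003ms (6/7)
9. 1794.02ms @ 36/7 + 149.502ms (3/7)
10. 1943.522ms @ 39/7 + 149.502ms (3/7)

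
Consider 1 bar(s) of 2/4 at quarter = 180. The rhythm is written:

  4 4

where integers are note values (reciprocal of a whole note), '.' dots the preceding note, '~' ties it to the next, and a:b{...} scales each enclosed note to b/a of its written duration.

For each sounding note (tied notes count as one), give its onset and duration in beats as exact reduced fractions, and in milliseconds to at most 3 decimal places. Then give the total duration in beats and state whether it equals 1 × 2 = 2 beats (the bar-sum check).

1) 0.0ms=0b +333.333ms=1b
2) 333.333ms=1b +333.333ms=1b
Σ=2b of 2 (180bpm 2/4) — PASS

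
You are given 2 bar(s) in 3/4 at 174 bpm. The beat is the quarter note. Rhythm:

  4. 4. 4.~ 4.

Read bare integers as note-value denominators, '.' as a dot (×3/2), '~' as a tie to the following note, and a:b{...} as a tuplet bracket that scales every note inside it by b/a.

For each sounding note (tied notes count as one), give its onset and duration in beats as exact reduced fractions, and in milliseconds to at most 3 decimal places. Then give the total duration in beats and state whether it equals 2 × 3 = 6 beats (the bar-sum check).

1) 0.0ms=0b +517.241ms=3/2b
2) 517.241ms=3/2b +517.241ms=3/2b
3) 1034.483ms=3b +1034.483ms=3b
Σ=6b of 6 (174bpm 3/4) — PASS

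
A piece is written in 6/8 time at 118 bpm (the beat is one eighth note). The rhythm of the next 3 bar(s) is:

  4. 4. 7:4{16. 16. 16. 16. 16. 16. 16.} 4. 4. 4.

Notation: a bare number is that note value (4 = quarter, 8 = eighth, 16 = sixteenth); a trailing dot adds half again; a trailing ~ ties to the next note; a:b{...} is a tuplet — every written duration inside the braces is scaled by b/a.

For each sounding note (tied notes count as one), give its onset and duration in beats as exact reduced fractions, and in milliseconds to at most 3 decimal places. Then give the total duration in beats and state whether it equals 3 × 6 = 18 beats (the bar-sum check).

1) 0.0ms=0b +1525.424ms=3b
2) 1525.424ms=3b +1525.424ms=3b
3) 3050.847ms=6b +217.918ms=3/7b
4) 3268.765ms=45/7b +217.918ms=3/7b
5) 3486.683ms=48/7b +217.918ms=3/7b
6) 3704.6ms=51/7b +217.918ms=3/7b
7) 3922.518ms=54/7b +217.918ms=3/7b
8) 4140.436ms=57/7b +217.918ms=3/7b
9) 4358.354ms=60/7b +217.918ms=3/7b
10) 4576.271ms=9b +1525.424ms=3b
11) 6101.695ms=12b +1525.424ms=3b
12) 7627.119ms=15b +1525.424ms=3b
Σ=18b of 18 (118bpm 6/8) — PASS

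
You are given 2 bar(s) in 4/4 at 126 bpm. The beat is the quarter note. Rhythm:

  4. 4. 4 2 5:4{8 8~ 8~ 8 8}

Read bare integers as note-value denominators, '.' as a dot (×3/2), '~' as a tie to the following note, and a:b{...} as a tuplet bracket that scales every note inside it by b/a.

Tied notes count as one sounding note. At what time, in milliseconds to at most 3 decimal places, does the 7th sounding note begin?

note 7 onset = 38/5b = 3619.048ms

1. 0.0ms @ 0 + 714.286ms (3/2)
2. 714.286ms @ 3/2 + 714.286ms (3/2)
3. 1428.571ms @ 3 + 476.19ms (1)
4. 1904.762ms @ 4 + 952.381ms (2)
5. 2857.143ms @ 6 + 190.476ms (2/5)
6. 3047.619ms @ 32/5 + 571.429ms (6/5)
7. 3619.048ms @ 38/5 + 190.476ms (2/5)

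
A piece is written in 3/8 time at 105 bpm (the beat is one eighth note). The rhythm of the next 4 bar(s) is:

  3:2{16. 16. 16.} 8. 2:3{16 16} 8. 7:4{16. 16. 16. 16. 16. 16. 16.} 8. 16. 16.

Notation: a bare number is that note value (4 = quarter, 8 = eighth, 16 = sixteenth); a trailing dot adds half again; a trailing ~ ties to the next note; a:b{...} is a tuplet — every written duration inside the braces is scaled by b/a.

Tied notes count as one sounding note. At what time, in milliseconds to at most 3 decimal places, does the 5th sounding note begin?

note 5 onset = 3b = 1714.286ms

1. 0.0ms @ 0 + 285.714ms (1/2)
2. 285.714ms @ 1/2 + 285.714ms (1/2)
3. 571.429ms @ 1 + 285.714ms (1/2)
4. 857.143ms @ 3/2 + 857.143ms (3/2)
5. 1714.286ms @ 3 + 428.571ms (3/4)
6. 2142.857ms @ 15/4 + 428.571ms (3/4)
7. 2571.429ms @ 9/2 + 857.143ms (3/2)
8. 3428.571ms @ 6 + 244.898ms (3/7)
9. 3673.469ms @ 45/7 + 244.898ms (3/7)
10. 3918.367ms @ 48/7 + 244.898ms (3/7)
11. 4163.265ms @ 51/7 + 244.898ms (3/7)
12. 4408.163ms @ 54/7 + 244.898ms (3/7)
13. 4653.061ms @ 57/7 + 244.898ms (3/7)
14. 4897.959ms @ 60/7 + 244.898ms (3/7)
15. 5142.857ms @ 9 + 857.143ms (3/2)
16. 6000.0ms @ 21/2 + 428.571ms (3/4)
17. 6428.571ms @ 45/4 + 428.571ms (3/4)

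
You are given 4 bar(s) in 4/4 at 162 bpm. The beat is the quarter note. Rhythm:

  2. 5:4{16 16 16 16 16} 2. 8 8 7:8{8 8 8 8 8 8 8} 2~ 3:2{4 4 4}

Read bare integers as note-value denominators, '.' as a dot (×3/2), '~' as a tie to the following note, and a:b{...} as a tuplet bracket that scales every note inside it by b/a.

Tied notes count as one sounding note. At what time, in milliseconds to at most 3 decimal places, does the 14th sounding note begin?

1. 0.0ms @ 0 + 1111.111ms (3)
2. 1111.111ms @ 3 + 74.074ms (1/5)
3. 1185.185ms @ 16/5 + 74.074ms (1/5)
4. 1259.259ms @ 17/5 + 74.074ms (1/5)
5. 1333.333ms @ 18/5 + 74.074ms (1/5)
6. 1407.407ms @ 19/5 + 74.074ms (1/5)
7. 1481.481ms @ 4 + 1111.111ms (3)
8. 2592.593ms @ 7 + 185.185ms (1/2)
9. 2777.778ms @ 15/2 + 185.185ms (1/2)
10. 2962.963ms @ 8 + 211.64ms (4/7)
11. 3174.603ms @ 60/7 + 211.64ms (4/7)
12. 3386.243ms @ 64/7 + 211.64ms (4/7)
13. 3597.884ms @ 68/7 + 211.64ms (4/7)
14. 3809.524ms @ 72/7 + 211.64ms (4/7)
15. 4021.164ms @ 76/7 + 211.64ms (4/7)
16. 4232.804ms @ 80/7 + 211.64ms (4/7)
17. 4444.444ms @ 12 + 987.654ms (8/3)
18. 5432.099ms @ 44/3 + 246.914ms (2/3)
19. 5679.012ms @ 46/3 + 246.914ms (2/3)

note 14 onset = 72/7b = 3809.524ms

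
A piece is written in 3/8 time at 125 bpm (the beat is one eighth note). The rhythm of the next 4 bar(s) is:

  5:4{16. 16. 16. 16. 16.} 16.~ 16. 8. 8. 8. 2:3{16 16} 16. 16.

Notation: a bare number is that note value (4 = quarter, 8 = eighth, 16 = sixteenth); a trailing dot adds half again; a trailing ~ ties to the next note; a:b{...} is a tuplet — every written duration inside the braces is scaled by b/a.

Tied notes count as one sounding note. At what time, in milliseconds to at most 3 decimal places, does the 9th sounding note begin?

note 9 onset = 15/2b = 3600.0ms

1. 0.0ms @ 0 + 288.0ms (3/5)
2. 288.0ms @ 3/5 + 288.0ms (3/5)
3. 576.0ms @ 6/5 + 288.0ms (3/5)
4. 864.0ms @ 9/5 + 288.0ms (3/5)
5. 1152.0ms @ 12/5 + 288.0ms (3/5)
6. 1440.0ms @ 3 + 720.0ms (3/2)
7. 2160.0ms @ 9/2 + 720.0ms (3/2)
8. 2880.0ms @ 6 + 720.0ms (3/2)
9. 3600.0ms @ 15/2 + 720.0ms (3/2)
10. 4320.0ms @ 9 + 360.0ms (3/4)
11. 4680.0ms @ 39/4 + 360.0ms (3/4)
12. 5040.0ms @ 21/2 + 360.0ms (3/4)
13. 5400.0ms @ 45/4 + 360.0ms (3/4)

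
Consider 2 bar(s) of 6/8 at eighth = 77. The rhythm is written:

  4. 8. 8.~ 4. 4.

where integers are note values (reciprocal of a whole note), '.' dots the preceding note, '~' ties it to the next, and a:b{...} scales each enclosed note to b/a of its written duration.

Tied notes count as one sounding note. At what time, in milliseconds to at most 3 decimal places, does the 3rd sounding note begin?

note 3 onset = 9/2b = 3506.494ms

1. 0.0ms @ 0 + 2337.662ms (3)
2. 2337.662ms @ 3 + 1168.831ms (3/2)
3. 3506.494ms @ 9/2 + 3506.494ms (9/2)
4. 7012.987ms @ 9 + 2337.662ms (3)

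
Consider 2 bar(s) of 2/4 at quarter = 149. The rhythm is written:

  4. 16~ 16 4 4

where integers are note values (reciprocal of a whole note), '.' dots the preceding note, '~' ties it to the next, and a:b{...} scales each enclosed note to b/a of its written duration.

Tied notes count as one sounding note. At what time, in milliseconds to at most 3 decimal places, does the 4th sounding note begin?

note 4 onset = 3b = 1208.054ms

1. 0.0ms @ 0 + 604.027ms (3/2)
2. 604.027ms @ 3/2 + 201.342ms (1/2)
3. 805.369ms @ 2 + 402.685ms (1)
4. 1208.054ms @ 3 + 402.685ms (1)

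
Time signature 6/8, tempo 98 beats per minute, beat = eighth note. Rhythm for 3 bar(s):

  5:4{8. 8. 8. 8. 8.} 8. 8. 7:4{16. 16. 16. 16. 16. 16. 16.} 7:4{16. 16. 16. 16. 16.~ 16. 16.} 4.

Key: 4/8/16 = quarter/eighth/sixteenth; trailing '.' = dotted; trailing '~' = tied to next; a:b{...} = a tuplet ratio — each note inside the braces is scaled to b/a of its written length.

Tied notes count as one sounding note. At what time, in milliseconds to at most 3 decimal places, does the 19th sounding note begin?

note 19 onset = 96/7b = 8396.501ms

1. 0.0ms @ 0 + 734.694ms (6/5)
2. 734.694ms @ 6/5 + 734.694ms (6/5)
3. 1469.388ms @ 12/5 + 734.694ms (6/5)
4. 2204.082ms @ 18/5 + 734.694ms (6/5)
5. 2938.776ms @ 24/5 + 734.694ms (6/5)
6. 3673.469ms @ 6 + 918.367ms (3/2)
7. 4591.837ms @ 15/2 + 918.367ms (3/2)
8. 5510.204ms @ 9 + 262.391ms (3/7)
9. 5772.595ms @ 66/7 + 262.391ms (3/7)
10. 6034.985ms @ 69/7 + 262.391ms (3/7)
11. 6297.376ms @ 72/7 + 262.391ms (3/7)
12. 6559.767ms @ 75/7 + 262.391ms (3/7)
13. 6822.157ms @ 78/7 + 262.391ms (3/7)
14. 7084.548ms @ 81/7 + 262.391ms (3/7)
15. 7346.939ms @ 12 + 262.391ms (3/7)
16. 7609.329ms @ 87/7 + 262.391ms (3/7)
17. 7871.72ms @ 90/7 + 262.391ms (3/7)
18. 8134.111ms @ 93/7 + 262.391ms (3/7)
19. 8396.501ms @ 96/7 + 524.781ms (6/7)
20. 8921.283ms @ 102/7 + 262.391ms (3/7)
21. 9183.673ms @ 15 + 1836.735ms (3)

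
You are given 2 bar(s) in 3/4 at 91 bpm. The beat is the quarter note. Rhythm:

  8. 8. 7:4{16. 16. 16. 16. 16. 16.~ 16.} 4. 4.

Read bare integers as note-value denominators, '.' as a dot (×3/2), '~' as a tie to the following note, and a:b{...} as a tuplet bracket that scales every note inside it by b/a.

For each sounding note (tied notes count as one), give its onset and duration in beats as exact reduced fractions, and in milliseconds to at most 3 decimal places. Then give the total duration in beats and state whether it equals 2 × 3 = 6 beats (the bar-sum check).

1) 0.0ms=0b +494.505ms=3/4b
2) 494.505ms=3/4b +494.505ms=3/4b
3) 989.011ms=3/2b +141.287ms=3/14b
4) 1130.298ms=12/7b +141.287ms=3/14b
5) 1271.586ms=27/14b +141.287ms=3/14b
6) 1412.873ms=15/7b +141.287ms=3/14b
7) 1554.16ms=33/14b +141.287ms=3/14b
8) 1695.447ms=18/7b +282.575ms=3/7b
9) 1978.022ms=3b +989.011ms=3/2b
10) 2967.033ms=9/2b +989.011ms=3/2b
Σ=6b of 6 (91bpm 3/4) — PASS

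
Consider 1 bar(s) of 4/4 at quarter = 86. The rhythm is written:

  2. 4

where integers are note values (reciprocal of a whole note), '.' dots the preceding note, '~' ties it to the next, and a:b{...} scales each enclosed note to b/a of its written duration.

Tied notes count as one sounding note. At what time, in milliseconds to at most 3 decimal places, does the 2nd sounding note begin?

1. 0.0ms @ 0 + 2093.023ms (3)
2. 2093.023ms @ 3 + 697.674ms (1)

note 2 onset = 3b = 2093.023ms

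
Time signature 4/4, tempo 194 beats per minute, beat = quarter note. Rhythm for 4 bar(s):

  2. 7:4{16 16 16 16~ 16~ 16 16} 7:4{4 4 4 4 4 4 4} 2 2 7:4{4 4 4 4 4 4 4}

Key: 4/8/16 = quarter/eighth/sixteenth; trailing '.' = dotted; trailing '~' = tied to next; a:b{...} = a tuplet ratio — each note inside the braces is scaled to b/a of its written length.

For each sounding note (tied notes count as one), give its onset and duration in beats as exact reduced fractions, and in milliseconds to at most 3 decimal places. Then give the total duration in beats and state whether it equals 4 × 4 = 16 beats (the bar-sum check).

1) 0.0ms=0b +927.835ms=3b
2) 927.835ms=3b +44.183ms=1/7b
3) 972.018ms=22/7b +44.183ms=1/7b
4) 1016.2ms=23/7b +44.183ms=1/7b
5) 1060.383ms=24/7b +132.548ms=3/7b
6) 1192.931ms=27/7b +44.183ms=1/7b
7) 1237.113ms=4b +176.73ms=4/7b
8) 1413.844ms=32/7b +176.73ms=4/7b
9) 1590.574ms=36/7b +176.73ms=4/7b
10) 1767.305ms=40/7b +176.73ms=4/7b
11) 1944.035ms=44/7b +176.73ms=4/7b
12) 2120.766ms=48/7b +176.73ms=4/7b
13) 2297.496ms=52/7b +176.73ms=4/7b
14) 2474.227ms=8b +618.557ms=2b
15) 3092.784ms=10b +618.557ms=2b
16) 3711.34ms=12b +176.73ms=4/7b
17) 3888.071ms=88/7b +176.73ms=4/7b
18) 4064.801ms=92/7b +176.73ms=4/7b
19) 4241.532ms=96/7b +176.73ms=4/7b
20) 4418.262ms=100/7b +176.73ms=4/7b
21) 4594.993ms=104/7b +176.73ms=4/7b
22) 4771.723ms=108/7b +176.73ms=4/7b
Σ=16b of 16 (194bpm 4/4) — PASS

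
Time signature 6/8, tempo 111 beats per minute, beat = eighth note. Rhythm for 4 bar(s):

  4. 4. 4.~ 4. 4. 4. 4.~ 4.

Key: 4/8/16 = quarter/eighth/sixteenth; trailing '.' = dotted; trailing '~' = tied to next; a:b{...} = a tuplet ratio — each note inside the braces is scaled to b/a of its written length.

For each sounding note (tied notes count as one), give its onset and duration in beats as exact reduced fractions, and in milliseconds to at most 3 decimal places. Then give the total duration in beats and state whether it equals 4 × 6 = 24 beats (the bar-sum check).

1) 0.0ms=0b +1621.622ms=3b
2) 1621.622ms=3b +1621.622ms=3b
3) 3243.243ms=6b +3243.243ms=6b
4) 6486.486ms=12b +1621.622ms=3b
5) 8108.108ms=15b +1621.622ms=3b
6) 9729.73ms=18b +3243.243ms=6b
Σ=24b of 24 (111bpm 6/8) — PASS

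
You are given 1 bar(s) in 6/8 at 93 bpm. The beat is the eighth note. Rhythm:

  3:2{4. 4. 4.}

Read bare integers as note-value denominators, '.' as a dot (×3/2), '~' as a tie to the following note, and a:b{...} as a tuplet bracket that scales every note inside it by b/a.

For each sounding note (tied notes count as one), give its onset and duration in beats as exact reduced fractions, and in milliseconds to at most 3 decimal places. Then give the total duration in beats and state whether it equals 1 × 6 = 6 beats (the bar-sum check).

1) 0.0ms=0b +1290.323ms=2b
2) 1290.323ms=2b +1290.323ms=2b
3) 2580.645ms=4b +1290.323ms=2b
Σ=6b of 6 (93bpm 6/8) — PASS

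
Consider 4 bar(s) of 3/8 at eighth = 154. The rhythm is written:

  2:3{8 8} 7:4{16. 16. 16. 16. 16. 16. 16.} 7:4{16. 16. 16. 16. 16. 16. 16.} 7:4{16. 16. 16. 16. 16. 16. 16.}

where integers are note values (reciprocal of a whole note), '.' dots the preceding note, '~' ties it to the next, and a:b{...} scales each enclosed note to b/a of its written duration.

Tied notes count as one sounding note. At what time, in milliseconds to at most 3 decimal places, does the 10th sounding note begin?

1. 0.0ms @ 0 + 584.416ms (3/2)
2. 584.416ms @ 3/2 + 584.416ms (3/2)
3. 1168.831ms @ 3 + 166.976ms (3/7)
4. 1335.807ms @ 24/7 + 166.976ms (3/7)
5. 1502.783ms @ 27/7 + 166.976ms (3/7)
6. 1669.759ms @ 30/7 + 166.976ms (3/7)
7. 1836.735ms @ 33/7 + 166.976ms (3/7)
8. 2003.711ms @ 36/7 + 166.976ms (3/7)
9. 2170.686ms @ 39/7 + 166.976ms (3/7)
10. 2337.662ms @ 6 + 166.976ms (3/7)
11. 2504.638ms @ 45/7 + 166.976ms (3/7)
12. 2671.614ms @ 48/7 + 166.976ms (3/7)
13. 2838.59ms @ 51/7 + 166.976ms (3/7)
14. 3005.566ms @ 54/7 + 166.976ms (3/7)
15. 3172.542ms @ 57/7 + 166.976ms (3/7)
16. 3339.518ms @ 60/7 + 166.976ms (3/7)
17. 3506.494ms @ 9 + 166.976ms (3/7)
18. 3673.469ms @ 66/7 + 166.976ms (3/7)
19. 3840.445ms @ 69/7 + 166.976ms (3/7)
20. 4007.421ms @ 72/7 + 166.976ms (3/7)
21. 4174.397ms @ 75/7 + 166.976ms (3/7)
22. 4341.373ms @ 78/7 + 166.976ms (3/7)
23. 4508.349ms @ 81/7 + 166.976ms (3/7)

note 10 onset = 6b = 2337.662ms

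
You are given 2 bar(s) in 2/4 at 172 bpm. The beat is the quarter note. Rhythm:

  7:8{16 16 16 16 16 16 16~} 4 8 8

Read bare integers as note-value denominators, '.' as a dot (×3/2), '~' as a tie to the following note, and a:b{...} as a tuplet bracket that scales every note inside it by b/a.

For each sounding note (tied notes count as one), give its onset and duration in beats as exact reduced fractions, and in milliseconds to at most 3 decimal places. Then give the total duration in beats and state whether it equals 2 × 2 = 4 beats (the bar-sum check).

1) 0.0ms=0b +99.668ms=2/7b
2) 99.668ms=2/7b +99.668ms=2/7b
3) 199.336ms=4/7b +99.668ms=2/7b
4) 299.003ms=6/7b +99.668ms=2/7b
5) 398.671ms=8/7b +99.668ms=2/7b
6) 498.339ms=10/7b +99.668ms=2/7b
7) 598.007ms=12/7b +448.505ms=9/7b
8) 1046.512ms=3b +174.419ms=1/2b
9) 1220.93ms=7/2b +174.419ms=1/2b
Σ=4b of 4 (172bpm 2/4) — PASS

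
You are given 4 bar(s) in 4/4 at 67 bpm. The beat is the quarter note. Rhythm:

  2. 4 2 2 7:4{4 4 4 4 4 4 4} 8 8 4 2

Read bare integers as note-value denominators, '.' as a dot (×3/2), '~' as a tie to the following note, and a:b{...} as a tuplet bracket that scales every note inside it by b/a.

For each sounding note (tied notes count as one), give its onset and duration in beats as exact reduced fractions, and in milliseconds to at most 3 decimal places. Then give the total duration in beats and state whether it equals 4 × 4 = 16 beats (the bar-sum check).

1) 0.0ms=0b +2686.567ms=3b
2) 2686.567ms=3b +895.522ms=1b
3) 3582.09ms=4b +1791.045ms=2b
4) 5373.134ms=6b +1791.045ms=2b
5) 7164.179ms=8b +511.727ms=4/7b
6) 7675.906ms=60/7b +511.727ms=4/7b
7) 8187.633ms=64/7b +511.727ms=4/7b
8) 8699.36ms=68/7b +511.727ms=4/7b
9) 9211.087ms=72/7b +511.727ms=4/7b
10) 9722.814ms=76/7b +511.727ms=4/7b
11) 10234.542ms=80/7b +511.727ms=4/7b
12) 10746.269ms=12b +447.761ms=1/2b
13) 11194.03ms=25/2b +447.761ms=1/2b
14) 11641.791ms=13b +895.522ms=1b
15) 12537.313ms=14b +1791.045ms=2b
Σ=16b of 16 (67bpm 4/4) — PASS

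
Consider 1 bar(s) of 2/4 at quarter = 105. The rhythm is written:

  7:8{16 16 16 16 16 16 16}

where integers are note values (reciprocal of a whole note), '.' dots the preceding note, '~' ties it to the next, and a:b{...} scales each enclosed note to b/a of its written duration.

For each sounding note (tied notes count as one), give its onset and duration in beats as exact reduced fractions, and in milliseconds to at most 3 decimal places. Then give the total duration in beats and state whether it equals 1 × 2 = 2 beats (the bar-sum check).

1) 0.0ms=0b +163.265ms=2/7b
2) 163.265ms=2/7b +163.265ms=2/7b
3) 326.531ms=4/7b +163.265ms=2/7b
4) 489.796ms=6/7b +163.265ms=2/7b
5) 653.061ms=8/7b +163.265ms=2/7b
6) 816.327ms=10/7b +163.265ms=2/7b
7) 979.592ms=12/7b +163.265ms=2/7b
Σ=2b of 2 (105bpm 2/4) — PASS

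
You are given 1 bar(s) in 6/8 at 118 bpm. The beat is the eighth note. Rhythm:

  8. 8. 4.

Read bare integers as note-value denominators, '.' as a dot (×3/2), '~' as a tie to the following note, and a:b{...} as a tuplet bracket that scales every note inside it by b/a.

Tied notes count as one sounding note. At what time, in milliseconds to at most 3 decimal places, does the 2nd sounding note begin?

note 2 onset = 3/2b = 762.712ms

1. 0.0ms @ 0 + 762.712ms (3/2)
2. 762.712ms @ 3/2 + 762.712ms (3/2)
3. 1525.424ms @ 3 + 1525.424ms (3)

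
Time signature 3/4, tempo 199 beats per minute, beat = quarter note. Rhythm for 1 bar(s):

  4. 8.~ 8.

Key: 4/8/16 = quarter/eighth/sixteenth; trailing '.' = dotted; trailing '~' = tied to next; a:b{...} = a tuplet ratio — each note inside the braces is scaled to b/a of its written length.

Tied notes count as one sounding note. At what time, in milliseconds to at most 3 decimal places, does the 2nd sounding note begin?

note 2 onset = 3/2b = 452.261ms

1. 0.0ms @ 0 + 452.261ms (3/2)
2. 452.261ms @ 3/2 + 452.261ms (3/2)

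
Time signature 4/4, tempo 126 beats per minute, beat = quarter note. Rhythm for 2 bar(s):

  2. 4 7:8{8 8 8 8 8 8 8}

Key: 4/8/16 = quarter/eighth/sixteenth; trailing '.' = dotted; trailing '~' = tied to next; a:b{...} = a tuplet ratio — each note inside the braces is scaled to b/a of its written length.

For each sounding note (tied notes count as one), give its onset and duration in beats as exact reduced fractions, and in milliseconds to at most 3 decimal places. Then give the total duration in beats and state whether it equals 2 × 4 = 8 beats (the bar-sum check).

1) 0.0ms=0b +1428.571ms=3b
2) 1428.571ms=3b +476.19ms=1b
3) 1904.762ms=4b +272.109ms=4/7b
4) 2176.871ms=32/7b +272.109ms=4/7b
5) 2448.98ms=36/7b +272.109ms=4/7b
6) 2721.088ms=40/7b +272.109ms=4/7b
7) 2993.197ms=44/7b +272.109ms=4/7b
8) 3265.306ms=48/7b +272.109ms=4/7b
9) 3537.415ms=52/7b +272.109ms=4/7b
Σ=8b of 8 (126bpm 4/4) — PASS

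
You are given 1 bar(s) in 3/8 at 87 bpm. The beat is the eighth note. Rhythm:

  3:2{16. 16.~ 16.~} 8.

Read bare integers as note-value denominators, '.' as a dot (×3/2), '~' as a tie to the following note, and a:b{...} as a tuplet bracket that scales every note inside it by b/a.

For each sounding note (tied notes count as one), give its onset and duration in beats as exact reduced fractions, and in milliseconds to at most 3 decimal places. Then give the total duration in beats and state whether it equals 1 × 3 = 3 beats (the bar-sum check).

1) 0.0ms=0b +344.828ms=1/2b
2) 344.828ms=1/2b +1724.138ms=5/2b
Σ=3b of 3 (87bpm 3/8) — PASS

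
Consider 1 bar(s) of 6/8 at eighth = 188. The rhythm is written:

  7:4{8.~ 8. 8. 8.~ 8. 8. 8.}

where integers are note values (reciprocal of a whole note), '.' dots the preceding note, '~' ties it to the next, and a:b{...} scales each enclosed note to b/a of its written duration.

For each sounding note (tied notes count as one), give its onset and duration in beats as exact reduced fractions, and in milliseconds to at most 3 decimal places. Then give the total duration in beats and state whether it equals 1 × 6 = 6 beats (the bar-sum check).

1) 0.0ms=0b +547.112ms=12/7b
2) 547.112ms=12/7b +273.556ms=6/7b
3) 820.669ms=18/7b +547.112ms=12/7b
4) 1367.781ms=30/7b +273.556ms=6/7b
5) 1641.337ms=36/7b +273.556ms=6/7b
Σ=6b of 6 (188bpm 6/8) — PASS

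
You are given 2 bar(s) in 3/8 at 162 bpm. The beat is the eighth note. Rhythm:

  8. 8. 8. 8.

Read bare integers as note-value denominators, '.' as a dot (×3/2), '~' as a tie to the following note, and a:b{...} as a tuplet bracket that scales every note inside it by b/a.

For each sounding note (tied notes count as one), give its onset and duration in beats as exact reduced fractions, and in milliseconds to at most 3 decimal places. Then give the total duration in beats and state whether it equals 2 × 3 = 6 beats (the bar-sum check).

1) 0.0ms=0b +555.556ms=3/2b
2) 555.556ms=3/2b +555.556ms=3/2b
3) 1111.111ms=3b +555.556ms=3/2b
4) 1666.667ms=9/2b +555.556ms=3/2b
Σ=6b of 6 (162bpm 3/8) — PASS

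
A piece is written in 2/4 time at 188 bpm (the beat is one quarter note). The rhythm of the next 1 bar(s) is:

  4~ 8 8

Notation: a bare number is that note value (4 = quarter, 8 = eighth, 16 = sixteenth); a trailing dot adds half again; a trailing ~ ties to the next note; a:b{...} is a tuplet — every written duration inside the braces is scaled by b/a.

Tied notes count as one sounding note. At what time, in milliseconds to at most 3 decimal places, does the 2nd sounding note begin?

1. 0.0ms @ 0 + 478.723ms (3/2)
2. 478.723ms @ 3/2 + 159.574ms (1/2)

note 2 onset = 3/2b = 478.723ms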